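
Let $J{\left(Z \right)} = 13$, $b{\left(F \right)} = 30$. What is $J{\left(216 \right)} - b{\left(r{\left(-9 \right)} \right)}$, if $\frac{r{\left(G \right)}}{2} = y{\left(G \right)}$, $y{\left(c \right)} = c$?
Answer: $-17$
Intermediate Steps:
$r{\left(G \right)} = 2 G$
$J{\left(216 \right)} - b{\left(r{\left(-9 \right)} \right)} = 13 - 30 = -17$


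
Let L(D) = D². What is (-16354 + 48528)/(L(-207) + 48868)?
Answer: 32174/91717 ≈ 0.35080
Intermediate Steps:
(-16354 + 48528)/(L(-207) + 48868) = (-16354 + 48528)/((-207)² + 48868) = 32174/(42849 + 48868) = 32174/91717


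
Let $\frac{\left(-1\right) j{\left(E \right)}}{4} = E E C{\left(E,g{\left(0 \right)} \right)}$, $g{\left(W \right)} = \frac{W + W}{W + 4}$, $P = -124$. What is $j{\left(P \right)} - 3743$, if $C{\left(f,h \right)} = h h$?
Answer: $-3743$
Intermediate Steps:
$g{\left(W \right)} = \frac{2 W}{4 + W}$
$C{\left(f,h \right)} = h^{2}$
$j{\left(E \right)} = 0$ ($j{\left(E \right)} = - 4 E E \left(2 \cdot 0 \frac{1}{4 + 0}\right)^{2} = - 4 E^{2} \left(2 \cdot 0 \cdot \frac{1}{4}\right)^{2} = - 4 E^{2} \cdot 0^{2} = - 4 E^{2} \cdot 0 = \left(-4\right) 0 = 0$)
$j{\left(P \right)} - 3743 = 0 - 3743 = -3743$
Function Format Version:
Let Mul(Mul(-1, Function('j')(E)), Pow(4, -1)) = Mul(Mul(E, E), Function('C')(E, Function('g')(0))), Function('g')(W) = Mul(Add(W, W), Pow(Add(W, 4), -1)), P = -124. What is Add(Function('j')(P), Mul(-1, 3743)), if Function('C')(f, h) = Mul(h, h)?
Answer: -3743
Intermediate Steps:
Function('g')(W) = Mul(2, W, Pow(Add(4, W), -1)) (Function('g')(W) = Mul(Mul(2, W), Pow(Add(4, W), -1)) = Mul(2, W, Pow(Add(4, W), -1)))
Function('C')(f, h) = Pow(h, 2)
Function('j')(E) = 0 (Function('j')(E) = Mul(-4, Mul(Mul(E, E), Pow(Mul(2, 0, Pow(Add(4, 0), -1)), 2))) = Mul(-4, Mul(Pow(E, 2), Pow(Mul(2, 0, Pow(4, -1)), 2))) = Mul(-4, Mul(Pow(E, 2), Pow(Mul(2, 0, Rational(1, 4)), 2))) = Mul(-4, Mul(Pow(E, 2), Pow(0, 2))) = Mul(-4, Mul(Pow(E, 2), 0)) = Mul(-4, 0) = 0)
Add(Function('j')(P), Mul(-1, 3743)) = Add(0, Mul(-1, 3743)) = Add(0, -3743) = -3743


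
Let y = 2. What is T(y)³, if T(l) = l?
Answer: 8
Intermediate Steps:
T(y)³ = 2³ = 8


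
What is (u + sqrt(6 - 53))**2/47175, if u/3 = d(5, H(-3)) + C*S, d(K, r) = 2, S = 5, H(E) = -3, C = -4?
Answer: (54 - I*sqrt(47))**2/47175 ≈ 0.060816 - 0.015695*I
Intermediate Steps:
u = -54 (u = 3*(2 - 4*5) = 3*(2 - 20) = 3*(-18) = -54)
(u + sqrt(6 - 53))**2/47175 = (-54 + sqrt(6 - 53))**2/47175 = (-54 + sqrt(-47))**2*(1/47175) = (-54 + I*sqrt(47))**2*(1/47175) = (-54 + I*sqrt(47))**2/47175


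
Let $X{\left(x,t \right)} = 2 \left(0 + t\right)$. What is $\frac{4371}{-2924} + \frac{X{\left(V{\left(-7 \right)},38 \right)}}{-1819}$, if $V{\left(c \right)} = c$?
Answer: $- \frac{480769}{312868} \approx -1.5367$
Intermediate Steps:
$X{\left(x,t \right)} = 2 t$
$\frac{4371}{-2924} + \frac{X{\left(V{\left(-7 \right)},38 \right)}}{-1819} = \frac{4371}{-2924} + \frac{2 \cdot 38}{-1819} = 4371 \left(- \frac{1}{2924}\right) + 76 \left(- \frac{1}{1819}\right) = - \frac{4371}{2924} - \frac{76}{1819} = - \frac{480769}{312868}$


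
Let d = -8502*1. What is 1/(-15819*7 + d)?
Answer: -1/119235 ≈ -8.3868e-6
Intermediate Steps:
d = -8502
1/(-15819*7 + d) = 1/(-15819*7 - 8502) = 1/(-110733 - 8502) = 1/(-119235) = -1/119235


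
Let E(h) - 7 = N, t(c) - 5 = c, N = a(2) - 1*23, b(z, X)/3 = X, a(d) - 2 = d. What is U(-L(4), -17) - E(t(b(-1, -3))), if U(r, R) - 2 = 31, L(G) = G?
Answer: 45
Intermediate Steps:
a(d) = 2 + d
U(r, R) = 33 (U(r, R) = 2 + 31 = 33)
b(z, X) = 3*X
N = -19 (N = (2 + 2) - 1*23 = 4 - 23 = -19)
t(c) = 5 + c
E(h) = -12 (E(h) = 7 - 19 = -12)
U(-L(4), -17) - E(t(b(-1, -3))) = 33 - 1*(-12) = 33 + 12 = 45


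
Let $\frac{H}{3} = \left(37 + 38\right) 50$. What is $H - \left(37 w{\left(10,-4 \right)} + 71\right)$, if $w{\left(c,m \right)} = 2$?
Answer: $11105$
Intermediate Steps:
$H = 11250$ ($H = 3 \left(37 + 38\right) 50 = 3 \cdot 75 \cdot 50 = 3 \cdot 3750 = 11250$)
$H - \left(37 w{\left(10,-4 \right)} + 71\right) = 11250 - \left(37 \cdot 2 + 71\right) = 11250 - \left(74 + 71\right) = 11250 - 145 = 11105$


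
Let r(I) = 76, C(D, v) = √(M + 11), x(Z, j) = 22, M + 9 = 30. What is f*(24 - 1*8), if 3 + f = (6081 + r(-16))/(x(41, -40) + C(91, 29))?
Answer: 536392/113 - 98512*√2/113 ≈ 3513.9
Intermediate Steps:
M = 21 (M = -9 + 30 = 21)
C(D, v) = 4*√2 (C(D, v) = √(21 + 11) = √32 = 4*√2)
f = -3 + 6157/(22 + 4*√2) (f = -3 + (6081 + 76)/(22 + 4*√2) = -3 + 6157/(22 + 4*√2) ≈ 219.62)
f*(24 - 1*8) = (67049/226 - 6157*√2/113)*(24 - 1*8) = (67049/226 - 6157*√2/113)*(24 - 8) = (67049/226 - 6157*√2/113)*16 = 536392/113 - 98512*√2/113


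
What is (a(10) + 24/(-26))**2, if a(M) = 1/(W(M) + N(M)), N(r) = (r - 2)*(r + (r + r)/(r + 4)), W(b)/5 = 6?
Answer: 102191881/122102500 ≈ 0.83694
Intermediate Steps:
W(b) = 30 (W(b) = 5*6 = 30)
N(r) = (-2 + r)*(r + 2*r/(4 + r)) (N(r) = (-2 + r)*(r + (2*r)/(4 + r)) = (-2 + r)*(r + 2*r/(4 + r)))
a(M) = 1/(30 + M*(-12 + M**2 + 4*M)/(4 + M))
(a(10) + 24/(-26))**2 = ((4 + 10)/(120 + 10**3 + 4*10**2 + 18*10) + 24/(-26))**2 = (14/(120 + 1000 + 4*100 + 180) + 24*(-1/26))**2 = (14/(120 + 1000 + 400 + 180) - 12/13)**2 = (14/1700 - 12/13)**2 = ((1/1700)*14 - 12/13)**2 = (7/850 - 12/13)**2 = (-10109/11050)**2 = 102191881/122102500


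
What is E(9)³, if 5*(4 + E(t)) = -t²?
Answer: -1030301/125 ≈ -8242.4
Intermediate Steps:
E(t) = -4 - t²/5 (E(t) = -4 + (-t²)/5 = -4 - t²/5)
E(9)³ = (-4 - ⅕*9²)³ = (-4 - ⅕*81)³ = (-4 - 81/5)³ = (-101/5)³ = -1030301/125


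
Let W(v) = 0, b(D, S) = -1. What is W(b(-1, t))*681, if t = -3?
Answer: 0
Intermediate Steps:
W(b(-1, t))*681 = 0*681 = 0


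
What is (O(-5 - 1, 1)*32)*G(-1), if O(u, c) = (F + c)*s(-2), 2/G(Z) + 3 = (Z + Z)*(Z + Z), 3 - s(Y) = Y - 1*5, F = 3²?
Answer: 6400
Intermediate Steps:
F = 9
s(Y) = 8 - Y (s(Y) = 3 - (Y - 1*5) = 3 - (Y - 5) = 3 - (-5 + Y) = 3 + (5 - Y) = 8 - Y)
G(Z) = 2/(-3 + 4*Z²) (G(Z) = 2/(-3 + (Z + Z)*(Z + Z)) = 2/(-3 + (2*Z)*(2*Z)) = 2/(-3 + 4*Z²))
O(u, c) = 90 + 10*c (O(u, c) = (9 + c)*(8 - 1*(-2)) = (9 + c)*(8 + 2) = (9 + c)*10 = 90 + 10*c)
(O(-5 - 1, 1)*32)*G(-1) = ((90 + 10*1)*32)*(2/(-3 + 4*(-1)²)) = ((90 + 10)*32)*(2/(-3 + 4*1)) = (100*32)*(2/(-3 + 4)) = 3200*(2/1) = 3200*(2*1) = 3200*2 = 6400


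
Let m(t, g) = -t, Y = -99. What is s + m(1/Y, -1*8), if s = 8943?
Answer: 885358/99 ≈ 8943.0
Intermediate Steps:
s + m(1/Y, -1*8) = 8943 - 1/(-99) = 8943 - 1*(-1/99) = 8943 + 1/99 = 885358/99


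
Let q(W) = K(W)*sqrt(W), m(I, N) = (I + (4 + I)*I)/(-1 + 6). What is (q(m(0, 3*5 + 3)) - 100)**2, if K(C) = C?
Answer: 10000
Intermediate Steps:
m(I, N) = I/5 + I*(4 + I)/5 (m(I, N) = (I + I*(4 + I))/5 = (I + I*(4 + I))*(1/5) = I/5 + I*(4 + I)/5)
q(W) = W**(3/2) (q(W) = W*sqrt(W) = W**(3/2))
(q(m(0, 3*5 + 3)) - 100)**2 = (((1/5)*0*(5 + 0))**(3/2) - 100)**2 = (((1/5)*0*5)**(3/2) - 100)**2 = (0**(3/2) - 100)**2 = (0 - 100)**2 = (-100)**2 = 10000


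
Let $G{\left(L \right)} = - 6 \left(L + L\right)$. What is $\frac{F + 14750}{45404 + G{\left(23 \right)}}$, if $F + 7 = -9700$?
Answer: $\frac{5043}{45128} \approx 0.11175$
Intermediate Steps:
$F = -9707$ ($F = -7 - 9700 = -9707$)
$G{\left(L \right)} = - 12 L$ ($G{\left(L \right)} = - 6 \cdot 2 L = - 12 L$)
$\frac{F + 14750}{45404 + G{\left(23 \right)}} = \frac{-9707 + 14750}{45404 - 276} = \frac{5043}{45404 - 276} = \frac{5043}{45128}$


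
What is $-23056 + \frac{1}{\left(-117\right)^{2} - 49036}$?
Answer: $- \frac{814960433}{35347} \approx -23056.0$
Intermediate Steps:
$-23056 + \frac{1}{\left(-117\right)^{2} - 49036} = -23056 + \frac{1}{13689 - 49036} = -23056 + \frac{1}{-35347} = -23056 - \frac{1}{35347} = - \frac{814960433}{35347}$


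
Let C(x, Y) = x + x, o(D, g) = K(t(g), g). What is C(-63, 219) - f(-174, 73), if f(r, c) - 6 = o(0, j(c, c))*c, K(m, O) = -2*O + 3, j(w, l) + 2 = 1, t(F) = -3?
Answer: -497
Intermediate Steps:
j(w, l) = -1 (j(w, l) = -2 + 1 = -1)
K(m, O) = 3 - 2*O
o(D, g) = 3 - 2*g
C(x, Y) = 2*x
f(r, c) = 6 + 5*c (f(r, c) = 6 + (3 - 2*(-1))*c = 6 + (3 + 2)*c = 6 + 5*c)
C(-63, 219) - f(-174, 73) = 2*(-63) - (6 + 5*73) = -126 - (6 + 365) = -126 - 1*371 = -126 - 371 = -497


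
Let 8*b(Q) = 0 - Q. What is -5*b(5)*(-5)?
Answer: -125/8 ≈ -15.625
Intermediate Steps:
b(Q) = -Q/8 (b(Q) = (0 - Q)/8 = (-Q)/8 = -Q/8)
-5*b(5)*(-5) = -(-5)*5/8*(-5) = -5*(-5/8)*(-5) = (25/8)*(-5) = -125/8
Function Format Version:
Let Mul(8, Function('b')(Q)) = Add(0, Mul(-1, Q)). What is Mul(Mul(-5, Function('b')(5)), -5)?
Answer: Rational(-125, 8) ≈ -15.625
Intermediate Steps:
Function('b')(Q) = Mul(Rational(-1, 8), Q) (Function('b')(Q) = Mul(Rational(1, 8), Add(0, Mul(-1, Q))) = Mul(Rational(1, 8), Mul(-1, Q)) = Mul(Rational(-1, 8), Q))
Mul(Mul(-5, Function('b')(5)), -5) = Mul(Mul(-5, Mul(Rational(-1, 8), 5)), -5) = Mul(Mul(-5, Rational(-5, 8)), -5) = Mul(Rational(25, 8), -5) = Rational(-125, 8)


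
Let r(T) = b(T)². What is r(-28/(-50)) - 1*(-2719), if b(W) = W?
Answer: 1699571/625 ≈ 2719.3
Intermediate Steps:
r(T) = T²
r(-28/(-50)) - 1*(-2719) = (-28/(-50))² - 1*(-2719) = (-28*(-1/50))² + 2719 = (14/25)² + 2719 = 196/625 + 2719 = 1699571/625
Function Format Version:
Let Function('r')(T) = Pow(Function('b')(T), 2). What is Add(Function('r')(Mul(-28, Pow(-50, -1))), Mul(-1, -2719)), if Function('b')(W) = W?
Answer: Rational(1699571, 625) ≈ 2719.3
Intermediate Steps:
Function('r')(T) = Pow(T, 2)
Add(Function('r')(Mul(-28, Pow(-50, -1))), Mul(-1, -2719)) = Add(Pow(Mul(-28, Pow(-50, -1)), 2), Mul(-1, -2719)) = Add(Pow(Mul(-28, Rational(-1, 50)), 2), 2719) = Add(Pow(Rational(14, 25), 2), 2719) = Add(Rational(196, 625), 2719) = Rational(1699571, 625)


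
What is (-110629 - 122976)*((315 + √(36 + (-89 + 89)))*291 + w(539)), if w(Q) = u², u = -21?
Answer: -21924296460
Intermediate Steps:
w(Q) = 441 (w(Q) = (-21)² = 441)
(-110629 - 122976)*((315 + √(36 + (-89 + 89)))*291 + w(539)) = (-110629 - 122976)*((315 + √(36 + (-89 + 89)))*291 + 441) = -233605*((315 + √(36 + 0))*291 + 441) = -233605*((315 + √36)*291 + 441) = -233605*((315 + 6)*291 + 441) = -233605*(321*291 + 441) = -233605*(93411 + 441) = -233605*93852 = -21924296460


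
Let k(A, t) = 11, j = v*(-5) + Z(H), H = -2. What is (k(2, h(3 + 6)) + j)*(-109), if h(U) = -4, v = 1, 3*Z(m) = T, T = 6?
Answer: -872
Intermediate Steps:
Z(m) = 2 (Z(m) = (⅓)*6 = 2)
j = -3 (j = 1*(-5) + 2 = -5 + 2 = -3)
(k(2, h(3 + 6)) + j)*(-109) = (11 - 3)*(-109) = 8*(-109) = -872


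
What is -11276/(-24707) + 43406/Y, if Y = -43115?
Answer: -586267302/1065242305 ≈ -0.55036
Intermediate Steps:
-11276/(-24707) + 43406/Y = -11276/(-24707) + 43406/(-43115) = -11276*(-1/24707) + 43406*(-1/43115) = 11276/24707 - 43406/43115 = -586267302/1065242305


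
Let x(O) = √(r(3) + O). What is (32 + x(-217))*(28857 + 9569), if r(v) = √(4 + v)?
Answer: 1229632 + 38426*√(-217 + √7) ≈ 1.2296e+6 + 5.6259e+5*I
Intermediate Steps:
x(O) = √(O + √7) (x(O) = √(√(4 + 3) + O) = √(√7 + O) = √(O + √7))
(32 + x(-217))*(28857 + 9569) = (32 + √(-217 + √7))*(28857 + 9569) = (32 + √(-217 + √7))*38426 = 1229632 + 38426*√(-217 + √7)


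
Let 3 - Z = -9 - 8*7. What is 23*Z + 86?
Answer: 1650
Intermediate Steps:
Z = 68 (Z = 3 - (-9 - 8*7) = 3 - (-9 - 56) = 3 - 1*(-65) = 3 + 65 = 68)
23*Z + 86 = 23*68 + 86 = 1564 + 86 = 1650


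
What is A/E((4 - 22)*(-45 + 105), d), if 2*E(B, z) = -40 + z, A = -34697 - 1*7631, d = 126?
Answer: -42328/43 ≈ -984.37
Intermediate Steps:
A = -42328 (A = -34697 - 7631 = -42328)
E(B, z) = -20 + z/2 (E(B, z) = (-40 + z)/2 = -20 + z/2)
A/E((4 - 22)*(-45 + 105), d) = -42328/(-20 + (½)*126) = -42328/(-20 + 63) = -42328/43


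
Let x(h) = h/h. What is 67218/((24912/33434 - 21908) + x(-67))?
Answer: -1123683306/366206863 ≈ -3.0684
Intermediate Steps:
x(h) = 1
67218/((24912/33434 - 21908) + x(-67)) = 67218/((24912/33434 - 21908) + 1) = 67218/((24912*(1/33434) - 21908) + 1) = 67218/((12456/16717 - 21908) + 1) = 67218/(-366223580/16717 + 1) = 67218/(-366206863/16717) = 67218*(-16717/366206863) = -1123683306/366206863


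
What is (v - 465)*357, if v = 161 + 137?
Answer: -59619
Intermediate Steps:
v = 298
(v - 465)*357 = (298 - 465)*357 = -167*357 = -59619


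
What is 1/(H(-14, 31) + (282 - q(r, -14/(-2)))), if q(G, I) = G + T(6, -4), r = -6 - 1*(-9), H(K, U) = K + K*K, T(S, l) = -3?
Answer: 1/464 ≈ 0.0021552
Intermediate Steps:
H(K, U) = K + K²
r = 3 (r = -6 + 9 = 3)
q(G, I) = -3 + G (q(G, I) = G - 3 = -3 + G)
1/(H(-14, 31) + (282 - q(r, -14/(-2)))) = 1/(-14*(1 - 14) + (282 - (-3 + 3))) = 1/(-14*(-13) + (282 - 1*0)) = 1/(182 + (282 + 0)) = 1/(182 + 282) = 1/464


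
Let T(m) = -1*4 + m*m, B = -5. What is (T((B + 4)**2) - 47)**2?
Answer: 2500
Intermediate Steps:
T(m) = -4 + m**2
(T((B + 4)**2) - 47)**2 = ((-4 + ((-5 + 4)**2)**2) - 47)**2 = ((-4 + ((-1)**2)**2) - 47)**2 = ((-4 + 1**2) - 47)**2 = ((-4 + 1) - 47)**2 = (-3 - 47)**2 = (-50)**2 = 2500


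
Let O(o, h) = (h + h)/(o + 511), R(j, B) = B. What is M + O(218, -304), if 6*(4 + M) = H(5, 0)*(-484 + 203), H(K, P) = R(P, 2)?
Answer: -71807/729 ≈ -98.501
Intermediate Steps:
H(K, P) = 2
O(o, h) = 2*h/(511 + o) (O(o, h) = (2*h)/(511 + o) = 2*h/(511 + o))
M = -293/3 (M = -4 + (2*(-484 + 203))/6 = -4 + (2*(-281))/6 = -4 + (⅙)*(-562) = -4 - 281/3 = -293/3 ≈ -97.667)
M + O(218, -304) = -293/3 + 2*(-304)/(511 + 218) = -293/3 + 2*(-304)/729 = -293/3 + 2*(-304)*(1/729) = -293/3 - 608/729 = -71807/729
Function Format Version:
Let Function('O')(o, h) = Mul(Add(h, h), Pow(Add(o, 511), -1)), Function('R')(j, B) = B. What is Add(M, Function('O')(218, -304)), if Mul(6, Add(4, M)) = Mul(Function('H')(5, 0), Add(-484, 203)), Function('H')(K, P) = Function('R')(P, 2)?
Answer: Rational(-71807, 729) ≈ -98.501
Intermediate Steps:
Function('H')(K, P) = 2
Function('O')(o, h) = Mul(2, h, Pow(Add(511, o), -1)) (Function('O')(o, h) = Mul(Mul(2, h), Pow(Add(511, o), -1)) = Mul(2, h, Pow(Add(511, o), -1)))
M = Rational(-293, 3) (M = Add(-4, Mul(Rational(1, 6), Mul(2, Add(-484, 203)))) = Add(-4, Mul(Rational(1, 6), Mul(2, -281))) = Add(-4, Mul(Rational(1, 6), -562)) = Add(-4, Rational(-281, 3)) = Rational(-293, 3) ≈ -97.667)
Add(M, Function('O')(218, -304)) = Add(Rational(-293, 3), Mul(2, -304, Pow(Add(511, 218), -1))) = Add(Rational(-293, 3), Mul(2, -304, Pow(729, -1))) = Add(Rational(-293, 3), Mul(2, -304, Rational(1, 729))) = Add(Rational(-293, 3), Rational(-608, 729)) = Rational(-71807, 729)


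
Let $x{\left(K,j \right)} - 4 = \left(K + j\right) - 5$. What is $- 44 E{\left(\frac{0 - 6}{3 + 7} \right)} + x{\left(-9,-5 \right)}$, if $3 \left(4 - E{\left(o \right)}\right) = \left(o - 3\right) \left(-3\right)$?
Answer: $- \frac{163}{5} \approx -32.6$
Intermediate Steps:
$x{\left(K,j \right)} = -1 + K + j$ ($x{\left(K,j \right)} = 4 - \left(5 - K - j\right) = 4 + \left(-5 + K + j\right) = -1 + K + j$)
$E{\left(o \right)} = 1 + o$ ($E{\left(o \right)} = 4 - \frac{\left(o - 3\right) \left(-3\right)}{3} = 4 - \frac{\left(-3 + o\right) \left(-3\right)}{3} = 4 - \frac{9 - 3 o}{3} = 4 + \left(-3 + o\right) = 1 + o$)
$- 44 E{\left(\frac{0 - 6}{3 + 7} \right)} + x{\left(-9,-5 \right)} = - 44 \left(1 + \frac{0 - 6}{3 + 7}\right) - 15 = - 44 \left(1 - \frac{6}{10}\right) - 15 = - 44 \left(1 - \frac{3}{5}\right) - 15 = \left(-44\right) \frac{2}{5} - 15 = - \frac{88}{5} - 15 = - \frac{163}{5}$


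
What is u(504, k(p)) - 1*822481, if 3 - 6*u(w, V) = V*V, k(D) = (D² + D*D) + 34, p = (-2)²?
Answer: -1646413/2 ≈ -8.2321e+5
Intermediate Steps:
p = 4
k(D) = 34 + 2*D² (k(D) = (D² + D²) + 34 = 2*D² + 34 = 34 + 2*D²)
u(w, V) = ½ - V²/6 (u(w, V) = ½ - V*V/6 = ½ - V²/6)
u(504, k(p)) - 1*822481 = (½ - (34 + 2*4²)²/6) - 1*822481 = (½ - (34 + 2*16)²/6) - 822481 = (½ - (34 + 32)²/6) - 822481 = (½ - ⅙*66²) - 822481 = (½ - ⅙*4356) - 822481 = (½ - 726) - 822481 = -1451/2 - 822481 = -1646413/2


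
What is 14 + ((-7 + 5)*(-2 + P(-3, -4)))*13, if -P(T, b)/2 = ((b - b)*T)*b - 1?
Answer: 14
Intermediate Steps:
P(T, b) = 2 (P(T, b) = -2*(((b - b)*T)*b - 1) = -2*((0*T)*b - 1) = -2*(0*b - 1) = -2*(0 - 1) = -2*(-1) = 2)
14 + ((-7 + 5)*(-2 + P(-3, -4)))*13 = 14 + ((-7 + 5)*(-2 + 2))*13 = 14 - 2*0*13 = 14 + 0*13 = 14 + 0 = 14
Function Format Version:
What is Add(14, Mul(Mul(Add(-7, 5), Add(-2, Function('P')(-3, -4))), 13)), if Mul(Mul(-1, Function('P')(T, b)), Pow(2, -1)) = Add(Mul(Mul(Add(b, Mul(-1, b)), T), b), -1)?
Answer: 14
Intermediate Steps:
Function('P')(T, b) = 2 (Function('P')(T, b) = Mul(-2, Add(Mul(Mul(Add(b, Mul(-1, b)), T), b), -1)) = Mul(-2, Add(Mul(Mul(0, T), b), -1)) = Mul(-2, Add(Mul(0, b), -1)) = Mul(-2, Add(0, -1)) = Mul(-2, -1) = 2)
Add(14, Mul(Mul(Add(-7, 5), Add(-2, Function('P')(-3, -4))), 13)) = Add(14, Mul(Mul(Add(-7, 5), Add(-2, 2)), 13)) = Add(14, Mul(Mul(-2, 0), 13)) = Add(14, Mul(0, 13)) = Add(14, 0) = 14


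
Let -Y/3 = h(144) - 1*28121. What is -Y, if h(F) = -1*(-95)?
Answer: -84078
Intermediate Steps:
h(F) = 95
Y = 84078 (Y = -3*(95 - 1*28121) = -3*(95 - 28121) = -3*(-28026) = 84078)
-Y = -1*84078 = -84078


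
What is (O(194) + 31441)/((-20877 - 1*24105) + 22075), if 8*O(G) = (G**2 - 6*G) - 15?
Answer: -287985/183256 ≈ -1.5715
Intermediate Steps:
O(G) = -15/8 - 3*G/4 + G**2/8 (O(G) = ((G**2 - 6*G) - 15)/8 = (-15 + G**2 - 6*G)/8 = -15/8 - 3*G/4 + G**2/8)
(O(194) + 31441)/((-20877 - 1*24105) + 22075) = ((-15/8 - 3/4*194 + (1/8)*194**2) + 31441)/((-20877 - 1*24105) + 22075) = ((-15/8 - 291/2 + (1/8)*37636) + 31441)/((-20877 - 24105) + 22075) = ((-15/8 - 291/2 + 9409/2) + 31441)/(-44982 + 22075) = (36457/8 + 31441)/(-22907) = (287985/8)*(-1/22907) = -287985/183256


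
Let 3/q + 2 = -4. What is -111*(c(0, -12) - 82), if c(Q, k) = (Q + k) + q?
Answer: 20979/2 ≈ 10490.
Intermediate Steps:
q = -½ (q = 3/(-2 - 4) = 3/(-6) = 3*(-⅙) = -½ ≈ -0.50000)
c(Q, k) = -½ + Q + k (c(Q, k) = (Q + k) - ½ = -½ + Q + k)
-111*(c(0, -12) - 82) = -111*((-½ + 0 - 12) - 82) = -111*(-25/2 - 82) = -111*(-189/2) = 20979/2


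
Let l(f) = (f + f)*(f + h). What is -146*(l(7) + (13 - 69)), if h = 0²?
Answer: -6132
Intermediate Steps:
h = 0
l(f) = 2*f² (l(f) = (f + f)*(f + 0) = (2*f)*f = 2*f²)
-146*(l(7) + (13 - 69)) = -146*(2*7² + (13 - 69)) = -146*(2*49 - 56) = -146*(98 - 56) = -146*42 = -6132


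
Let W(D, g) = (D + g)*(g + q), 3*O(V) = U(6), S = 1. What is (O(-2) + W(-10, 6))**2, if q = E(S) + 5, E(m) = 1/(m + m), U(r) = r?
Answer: 1936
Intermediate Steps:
E(m) = 1/(2*m)
O(V) = 2 (O(V) = (1/3)*6 = 2)
q = 11/2 (q = (1/2)/1 + 5 = (1/2)*1 + 5 = 1/2 + 5 = 11/2 ≈ 5.5000)
W(D, g) = (11/2 + g)*(D + g) (W(D, g) = (D + g)*(g + 11/2) = (D + g)*(11/2 + g) = (11/2 + g)*(D + g))
(O(-2) + W(-10, 6))**2 = (2 + (6**2 + (11/2)*(-10) + (11/2)*6 - 10*6))**2 = (2 + (36 - 55 + 33 - 60))**2 = (2 - 46)**2 = (-44)**2 = 1936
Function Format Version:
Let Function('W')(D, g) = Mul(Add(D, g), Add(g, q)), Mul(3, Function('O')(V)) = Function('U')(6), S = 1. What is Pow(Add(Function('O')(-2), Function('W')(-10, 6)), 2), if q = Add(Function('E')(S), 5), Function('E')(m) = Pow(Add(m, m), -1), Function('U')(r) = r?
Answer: 1936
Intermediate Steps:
Function('E')(m) = Mul(Rational(1, 2), Pow(m, -1)) (Function('E')(m) = Pow(Mul(2, m), -1) = Mul(Rational(1, 2), Pow(m, -1)))
Function('O')(V) = 2 (Function('O')(V) = Mul(Rational(1, 3), 6) = 2)
q = Rational(11, 2) (q = Add(Mul(Rational(1, 2), Pow(1, -1)), 5) = Add(Mul(Rational(1, 2), 1), 5) = Add(Rational(1, 2), 5) = Rational(11, 2) ≈ 5.5000)
Function('W')(D, g) = Mul(Add(Rational(11, 2), g), Add(D, g)) (Function('W')(D, g) = Mul(Add(D, g), Add(g, Rational(11, 2))) = Mul(Add(D, g), Add(Rational(11, 2), g)) = Mul(Add(Rational(11, 2), g), Add(D, g)))
Pow(Add(Function('O')(-2), Function('W')(-10, 6)), 2) = Pow(Add(2, Add(Pow(6, 2), Mul(Rational(11, 2), -10), Mul(Rational(11, 2), 6), Mul(-10, 6))), 2) = Pow(Add(2, Add(36, -55, 33, -60)), 2) = Pow(Add(2, -46), 2) = Pow(-44, 2) = 1936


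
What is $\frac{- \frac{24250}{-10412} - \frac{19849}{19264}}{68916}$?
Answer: $\frac{65121053}{3455737135872} \approx 1.8844 \cdot 10^{-5}$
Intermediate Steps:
$\frac{- \frac{24250}{-10412} - \frac{19849}{19264}}{68916} = \left(\left(-24250\right) \left(- \frac{1}{10412}\right) - \frac{19849}{19264}\right) \frac{1}{68916} = \left(\frac{12125}{5206} - \frac{19849}{19264}\right) \frac{1}{68916} = \frac{65121053}{50144192} \cdot \frac{1}{68916} = \frac{65121053}{3455737135872}$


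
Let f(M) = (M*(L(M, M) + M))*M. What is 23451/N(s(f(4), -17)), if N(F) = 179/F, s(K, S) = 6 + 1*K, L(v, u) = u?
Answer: 3142434/179 ≈ 17556.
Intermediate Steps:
f(M) = 2*M**3 (f(M) = (M*(M + M))*M = (M*(2*M))*M = (2*M**2)*M = 2*M**3)
s(K, S) = 6 + K
23451/N(s(f(4), -17)) = 23451/((179/(6 + 2*4**3))) = 23451/((179/(6 + 2*64))) = 23451/((179/(6 + 128))) = 23451/((179/134)) = 23451/((179*(1/134))) = 23451/(179/134) = 23451*(134/179) = 3142434/179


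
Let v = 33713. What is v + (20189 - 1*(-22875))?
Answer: 76777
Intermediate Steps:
v + (20189 - 1*(-22875)) = 33713 + (20189 - 1*(-22875)) = 33713 + (20189 + 22875) = 33713 + 43064 = 76777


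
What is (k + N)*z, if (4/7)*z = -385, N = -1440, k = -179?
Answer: 4363205/4 ≈ 1.0908e+6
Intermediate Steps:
z = -2695/4 (z = (7/4)*(-385) = -2695/4 ≈ -673.75)
(k + N)*z = (-179 - 1440)*(-2695/4) = -1619*(-2695/4) = 4363205/4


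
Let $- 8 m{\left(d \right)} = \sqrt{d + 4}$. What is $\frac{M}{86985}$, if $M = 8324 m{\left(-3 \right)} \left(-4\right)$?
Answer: $\frac{4162}{86985} \approx 0.047847$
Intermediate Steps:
$m{\left(d \right)} = - \frac{\sqrt{4 + d}}{8}$ ($m{\left(d \right)} = - \frac{\sqrt{d + 4}}{8} = - \frac{\sqrt{4 + d}}{8}$)
$M = 4162$ ($M = 8324 - \frac{\sqrt{4 - 3}}{8} \left(-4\right) = 8324 - \frac{\sqrt{1}}{8} \left(-4\right) = 8324 \left(- \frac{1}{8}\right) 1 \left(-4\right) = 8324 \left(\left(- \frac{1}{8}\right) \left(-4\right)\right) = 8324 \cdot \frac{1}{2} = 4162$)
$\frac{M}{86985} = \frac{4162}{86985}$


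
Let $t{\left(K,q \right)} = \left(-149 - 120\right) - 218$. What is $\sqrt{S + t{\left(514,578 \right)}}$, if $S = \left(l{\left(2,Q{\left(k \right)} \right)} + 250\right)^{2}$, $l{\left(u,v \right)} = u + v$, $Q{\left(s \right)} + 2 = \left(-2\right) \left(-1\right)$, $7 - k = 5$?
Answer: $\sqrt{63017} \approx 251.03$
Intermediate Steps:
$k = 2$ ($k = 7 - 5 = 2$)
$Q{\left(s \right)} = 0$ ($Q{\left(s \right)} = -2 - -2 = -2 + 2 = 0$)
$t{\left(K,q \right)} = -487$ ($t{\left(K,q \right)} = -269 - 218 = -487$)
$S = 63504$ ($S = \left(\left(2 + 0\right) + 250\right)^{2} = \left(2 + 250\right)^{2} = 252^{2} = 63504$)
$\sqrt{S + t{\left(514,578 \right)}} = \sqrt{63504 - 487} = \sqrt{63017}$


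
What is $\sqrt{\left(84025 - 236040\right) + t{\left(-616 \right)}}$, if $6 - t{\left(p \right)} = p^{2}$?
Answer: $i \sqrt{531465} \approx 729.02 i$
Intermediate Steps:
$t{\left(p \right)} = 6 - p^{2}$
$\sqrt{\left(84025 - 236040\right) + t{\left(-616 \right)}} = \sqrt{\left(84025 - 236040\right) + \left(6 - \left(-616\right)^{2}\right)} = \sqrt{-152015 + \left(6 - 379456\right)} = \sqrt{-152015 - 379450} = \sqrt{-531465} = i \sqrt{531465}$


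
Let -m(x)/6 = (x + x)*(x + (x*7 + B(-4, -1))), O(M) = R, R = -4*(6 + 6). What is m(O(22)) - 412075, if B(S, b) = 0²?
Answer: -633259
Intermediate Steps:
R = -48 (R = -4*12 = -48)
O(M) = -48
B(S, b) = 0
m(x) = -96*x² (m(x) = -6*(x + x)*(x + (x*7 + 0)) = -6*2*x*(x + (7*x + 0)) = -6*2*x*(x + 7*x) = -6*2*x*8*x = -96*x²)
m(O(22)) - 412075 = -96*(-48)² - 412075 = -96*2304 - 412075 = -221184 - 412075 = -633259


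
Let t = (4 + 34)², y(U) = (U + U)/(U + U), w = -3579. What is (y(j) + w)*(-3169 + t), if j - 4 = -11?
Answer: 6172050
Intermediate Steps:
j = -7 (j = 4 - 11 = -7)
y(U) = 1 (y(U) = (2*U)/((2*U)) = (2*U)*(1/(2*U)) = 1)
t = 1444 (t = 38² = 1444)
(y(j) + w)*(-3169 + t) = (1 - 3579)*(-3169 + 1444) = -3578*(-1725) = 6172050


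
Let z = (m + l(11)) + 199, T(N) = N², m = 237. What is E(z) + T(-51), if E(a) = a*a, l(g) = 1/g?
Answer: 23325930/121 ≈ 1.9278e+5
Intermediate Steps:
z = 4797/11 (z = (237 + 1/11) + 199 = 2608/11 + 199 = 4797/11 ≈ 436.09)
E(a) = a²
E(z) + T(-51) = (4797/11)² + (-51)² = 23011209/121 + 2601 = 23325930/121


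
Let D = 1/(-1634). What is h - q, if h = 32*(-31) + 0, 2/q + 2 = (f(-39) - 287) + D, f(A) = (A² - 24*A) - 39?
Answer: -3450957988/3478785 ≈ -992.00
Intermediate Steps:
D = -1/1634 ≈ -0.00061200
f(A) = -39 + A² - 24*A
q = 3268/3478785 (q = 2/(-2 + (((-39 + (-39)² - 24*(-39)) - 287) - 1/1634)) = 2/(-2 + (((-39 + 1521 + 936) - 287) - 1/1634)) = 2/(-2 + ((2418 - 287) - 1/1634)) = 2/(-2 + (2131 - 1/1634)) = 2/(-2 + 3482053/1634) = 2/(3478785/1634) = 2*(1634/3478785) = 3268/3478785 ≈ 0.00093941)
h = -992 (h = -992 + 0 = -992)
h - q = -992 - 1*3268/3478785 = -992 - 3268/3478785 = -3450957988/3478785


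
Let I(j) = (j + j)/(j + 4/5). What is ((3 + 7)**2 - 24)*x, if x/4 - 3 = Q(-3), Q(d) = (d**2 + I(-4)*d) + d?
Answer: 456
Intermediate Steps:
I(j) = 2*j/(4/5 + j) (I(j) = (2*j)/(j + 4*(1/5)) = (2*j)/(j + 4/5) = (2*j)/(4/5 + j) = 2*j/(4/5 + j))
Q(d) = d**2 + 7*d/2 (Q(d) = (d**2 + (10*(-4)/(4 + 5*(-4)))*d) + d = (d**2 + (10*(-4)/(4 - 20))*d) + d = (d**2 + (10*(-4)/(-16))*d) + d = (d**2 + (10*(-4)*(-1/16))*d) + d = (d**2 + 5*d/2) + d = d**2 + 7*d/2)
x = 6 (x = 12 + 4*((1/2)*(-3)*(7 + 2*(-3))) = 12 + 4*((1/2)*(-3)*(7 - 6)) = 12 + 4*((1/2)*(-3)*1) = 12 + 4*(-3/2) = 12 - 6 = 6)
((3 + 7)**2 - 24)*x = ((3 + 7)**2 - 24)*6 = (10**2 - 24)*6 = (100 - 24)*6 = 76*6 = 456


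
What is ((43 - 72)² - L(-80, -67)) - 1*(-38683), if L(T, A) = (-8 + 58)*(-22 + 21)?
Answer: 39574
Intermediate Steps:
L(T, A) = -50 (L(T, A) = 50*(-1) = -50)
((43 - 72)² - L(-80, -67)) - 1*(-38683) = ((43 - 72)² - 1*(-50)) - 1*(-38683) = ((-29)² + 50) + 38683 = (841 + 50) + 38683 = 891 + 38683 = 39574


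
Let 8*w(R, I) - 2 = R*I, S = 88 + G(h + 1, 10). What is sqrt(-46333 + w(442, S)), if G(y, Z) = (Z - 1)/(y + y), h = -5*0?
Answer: I*sqrt(659554)/4 ≈ 203.03*I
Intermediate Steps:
h = 0
G(y, Z) = (-1 + Z)/(2*y) (G(y, Z) = (-1 + Z)/((2*y)) = (-1 + Z)*(1/(2*y)) = (-1 + Z)/(2*y))
S = 185/2 (S = 88 + (-1 + 10)/(2*(0 + 1)) = 88 + (1/2)*9/1 = 88 + (1/2)*1*9 = 88 + 9/2 = 185/2 ≈ 92.500)
w(R, I) = 1/4 + I*R/8 (w(R, I) = 1/4 + (R*I)/8 = 1/4 + (I*R)/8 = 1/4 + I*R/8)
sqrt(-46333 + w(442, S)) = sqrt(-46333 + (1/4 + (1/8)*(185/2)*442)) = sqrt(-46333 + (1/4 + 40885/8)) = sqrt(-46333 + 40887/8) = sqrt(-329777/8) = I*sqrt(659554)/4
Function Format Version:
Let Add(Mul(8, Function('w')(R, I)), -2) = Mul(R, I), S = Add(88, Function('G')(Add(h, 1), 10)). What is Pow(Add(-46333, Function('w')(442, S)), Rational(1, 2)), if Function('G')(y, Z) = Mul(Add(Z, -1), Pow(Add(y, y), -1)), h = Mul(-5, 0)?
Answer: Mul(Rational(1, 4), I, Pow(659554, Rational(1, 2))) ≈ Mul(203.03, I)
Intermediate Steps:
h = 0
Function('G')(y, Z) = Mul(Rational(1, 2), Pow(y, -1), Add(-1, Z)) (Function('G')(y, Z) = Mul(Add(-1, Z), Pow(Mul(2, y), -1)) = Mul(Add(-1, Z), Mul(Rational(1, 2), Pow(y, -1))) = Mul(Rational(1, 2), Pow(y, -1), Add(-1, Z)))
S = Rational(185, 2) (S = Add(88, Mul(Rational(1, 2), Pow(Add(0, 1), -1), Add(-1, 10))) = Add(88, Mul(Rational(1, 2), Pow(1, -1), 9)) = Add(88, Mul(Rational(1, 2), 1, 9)) = Add(88, Rational(9, 2)) = Rational(185, 2) ≈ 92.500)
Function('w')(R, I) = Add(Rational(1, 4), Mul(Rational(1, 8), I, R)) (Function('w')(R, I) = Add(Rational(1, 4), Mul(Rational(1, 8), Mul(R, I))) = Add(Rational(1, 4), Mul(Rational(1, 8), Mul(I, R))) = Add(Rational(1, 4), Mul(Rational(1, 8), I, R)))
Pow(Add(-46333, Function('w')(442, S)), Rational(1, 2)) = Pow(Add(-46333, Add(Rational(1, 4), Mul(Rational(1, 8), Rational(185, 2), 442))), Rational(1, 2)) = Pow(Add(-46333, Add(Rational(1, 4), Rational(40885, 8))), Rational(1, 2)) = Pow(Add(-46333, Rational(40887, 8)), Rational(1, 2)) = Pow(Rational(-329777, 8), Rational(1, 2)) = Mul(Rational(1, 4), I, Pow(659554, Rational(1, 2)))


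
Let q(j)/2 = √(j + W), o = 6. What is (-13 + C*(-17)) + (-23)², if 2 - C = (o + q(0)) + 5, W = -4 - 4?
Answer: 669 + 68*I*√2 ≈ 669.0 + 96.167*I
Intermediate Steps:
W = -8
q(j) = 2*√(-8 + j) (q(j) = 2*√(j - 8) = 2*√(-8 + j))
C = -9 - 4*I*√2 (C = 2 - ((6 + 2*√(-8 + 0)) + 5) = 2 - ((6 + 2*√(-8)) + 5) = 2 - ((6 + 2*(2*I*√2)) + 5) = 2 - ((6 + 4*I*√2) + 5) = 2 - (11 + 4*I*√2) = 2 + (-11 - 4*I*√2) = -9 - 4*I*√2 ≈ -9.0 - 5.6569*I)
(-13 + C*(-17)) + (-23)² = (-13 + (-9 - 4*I*√2)*(-17)) + (-23)² = (-13 + (153 + 68*I*√2)) + 529 = (140 + 68*I*√2) + 529 = 669 + 68*I*√2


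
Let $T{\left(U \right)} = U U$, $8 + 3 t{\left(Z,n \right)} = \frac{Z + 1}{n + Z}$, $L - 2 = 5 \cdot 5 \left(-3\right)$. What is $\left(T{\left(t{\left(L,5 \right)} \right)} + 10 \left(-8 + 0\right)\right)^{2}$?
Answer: $\frac{37696552336}{6765201} \approx 5572.1$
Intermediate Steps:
$L = -73$ ($L = 2 + 5 \cdot 5 \left(-3\right) = 2 + 25 \left(-3\right) = 2 - 75 = -73$)
$t{\left(Z,n \right)} = - \frac{8}{3} + \frac{1 + Z}{3 \left(Z + n\right)}$ ($t{\left(Z,n \right)} = - \frac{8}{3} + \frac{\left(Z + 1\right) \frac{1}{n + Z}}{3} = - \frac{8}{3} + \frac{\left(1 + Z\right) \frac{1}{Z + n}}{3} = - \frac{8}{3} + \frac{\frac{1}{Z + n} \left(1 + Z\right)}{3} = - \frac{8}{3} + \frac{1 + Z}{3 \left(Z + n\right)}$)
$T{\left(U \right)} = U^{2}$
$\left(T{\left(t{\left(L,5 \right)} \right)} + 10 \left(-8 + 0\right)\right)^{2} = \left(\left(\frac{1 - 40 - -511}{3 \left(-73 + 5\right)}\right)^{2} + 10 \left(-8 + 0\right)\right)^{2} = \left(\left(\frac{1 - 40 + 511}{3 \left(-68\right)}\right)^{2} + 10 \left(-8\right)\right)^{2} = \left(\left(\frac{1}{3} \left(- \frac{1}{68}\right) 472\right)^{2} - 80\right)^{2} = \left(\left(- \frac{118}{51}\right)^{2} - 80\right)^{2} = \left(\frac{13924}{2601} - 80\right)^{2} = \left(- \frac{194156}{2601}\right)^{2} = \frac{37696552336}{6765201}$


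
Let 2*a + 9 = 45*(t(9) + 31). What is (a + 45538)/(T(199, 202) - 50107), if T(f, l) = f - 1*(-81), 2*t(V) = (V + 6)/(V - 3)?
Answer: -21769/23448 ≈ -0.92839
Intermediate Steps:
t(V) = (6 + V)/(2*(-3 + V)) (t(V) = ((V + 6)/(V - 3))/2 = ((6 + V)/(-3 + V))/2 = (6 + V)/(2*(-3 + V)))
T(f, l) = 81 + f (T(f, l) = f + 81 = 81 + f)
a = 5769/8 (a = -9/2 + (45*((6 + 9)/(2*(-3 + 9)) + 31))/2 = -9/2 + (45*((½)*15/6 + 31))/2 = -9/2 + (45*((½)*(⅙)*15 + 31))/2 = -9/2 + (45*(5/4 + 31))/2 = -9/2 + (45*(129/4))/2 = -9/2 + (½)*(5805/4) = -9/2 + 5805/8 = 5769/8 ≈ 721.13)
(a + 45538)/(T(199, 202) - 50107) = (5769/8 + 45538)/((81 + 199) - 50107) = 370073/(8*(280 - 50107)) = (370073/8)/(-49827) = (370073/8)*(-1/49827) = -21769/23448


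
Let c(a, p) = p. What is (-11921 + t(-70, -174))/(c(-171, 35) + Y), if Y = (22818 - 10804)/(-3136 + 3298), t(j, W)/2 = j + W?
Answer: -1005129/8842 ≈ -113.68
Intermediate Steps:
t(j, W) = 2*W + 2*j (t(j, W) = 2*(j + W) = 2*(W + j) = 2*W + 2*j)
Y = 6007/81 (Y = 12014/162 = 12014*(1/162) = 6007/81 ≈ 74.161)
(-11921 + t(-70, -174))/(c(-171, 35) + Y) = (-11921 + (2*(-174) + 2*(-70)))/(35 + 6007/81) = (-11921 + (-348 - 140))/(8842/81) = (-11921 - 488)*(81/8842) = -12409*81/8842 = -1005129/8842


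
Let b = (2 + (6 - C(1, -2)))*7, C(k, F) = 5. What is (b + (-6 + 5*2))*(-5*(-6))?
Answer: 750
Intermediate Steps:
b = 21 (b = (2 + (6 - 1*5))*7 = (2 + (6 - 5))*7 = (2 + 1)*7 = 3*7 = 21)
(b + (-6 + 5*2))*(-5*(-6)) = (21 + (-6 + 5*2))*(-5*(-6)) = (21 + (-6 + 10))*30 = (21 + 4)*30 = 25*30 = 750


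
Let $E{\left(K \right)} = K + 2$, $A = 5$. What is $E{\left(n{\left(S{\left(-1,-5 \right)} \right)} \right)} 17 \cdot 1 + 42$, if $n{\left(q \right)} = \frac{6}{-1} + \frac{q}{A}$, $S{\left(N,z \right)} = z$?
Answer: $-43$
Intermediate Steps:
$n{\left(q \right)} = -6 + \frac{q}{5}$ ($n{\left(q \right)} = \frac{6}{-1} + \frac{q}{5} = 6 \left(-1\right) + q \frac{1}{5} = -6 + \frac{q}{5}$)
$E{\left(K \right)} = 2 + K$
$E{\left(n{\left(S{\left(-1,-5 \right)} \right)} \right)} 17 \cdot 1 + 42 = \left(2 + \left(-6 + \frac{1}{5} \left(-5\right)\right)\right) 17 \cdot 1 + 42 = \left(2 - 7\right) 17 + 42 = \left(-5\right) 17 + 42 = -85 + 42 = -43$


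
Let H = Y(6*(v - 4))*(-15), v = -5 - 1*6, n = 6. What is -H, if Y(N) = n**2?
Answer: 540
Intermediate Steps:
v = -11 (v = -5 - 6 = -11)
Y(N) = 36 (Y(N) = 6**2 = 36)
H = -540 (H = 36*(-15) = -540)
-H = -1*(-540) = 540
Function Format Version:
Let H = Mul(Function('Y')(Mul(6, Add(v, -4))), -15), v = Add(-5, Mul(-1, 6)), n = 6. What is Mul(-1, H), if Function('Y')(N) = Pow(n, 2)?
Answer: 540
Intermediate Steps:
v = -11 (v = Add(-5, -6) = -11)
Function('Y')(N) = 36 (Function('Y')(N) = Pow(6, 2) = 36)
H = -540 (H = Mul(36, -15) = -540)
Mul(-1, H) = Mul(-1, -540) = 540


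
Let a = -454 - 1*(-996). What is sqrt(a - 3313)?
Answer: I*sqrt(2771) ≈ 52.64*I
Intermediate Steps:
a = 542 (a = -454 + 996 = 542)
sqrt(a - 3313) = sqrt(542 - 3313) = sqrt(-2771) = I*sqrt(2771)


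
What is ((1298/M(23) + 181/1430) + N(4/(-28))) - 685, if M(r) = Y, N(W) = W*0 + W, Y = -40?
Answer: -2872735/4004 ≈ -717.47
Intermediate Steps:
N(W) = W (N(W) = 0 + W = W)
M(r) = -40
((1298/M(23) + 181/1430) + N(4/(-28))) - 685 = ((1298/(-40) + 181/1430) + 4/(-28)) - 685 = ((1298*(-1/40) + 181*(1/1430)) + 4*(-1/28)) - 685 = ((-649/20 + 181/1430) - ⅐) - 685 = (-18489/572 - ⅐) - 685 = -129995/4004 - 685 = -2872735/4004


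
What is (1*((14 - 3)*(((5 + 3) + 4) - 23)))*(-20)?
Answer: 2420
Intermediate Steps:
(1*((14 - 3)*(((5 + 3) + 4) - 23)))*(-20) = (1*(11*((8 + 4) - 23)))*(-20) = (1*(11*(12 - 23)))*(-20) = (1*(11*(-11)))*(-20) = (1*(-121))*(-20) = -121*(-20) = 2420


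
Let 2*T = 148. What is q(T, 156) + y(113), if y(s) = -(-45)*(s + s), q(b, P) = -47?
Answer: 10123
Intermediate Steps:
T = 74 (T = (½)*148 = 74)
y(s) = 90*s (y(s) = -(-45)*2*s = -(-90)*s = 90*s)
q(T, 156) + y(113) = -47 + 90*113 = -47 + 10170 = 10123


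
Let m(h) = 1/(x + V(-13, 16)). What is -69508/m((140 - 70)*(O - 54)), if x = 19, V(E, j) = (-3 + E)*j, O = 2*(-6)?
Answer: 16473396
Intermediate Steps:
O = -12
V(E, j) = j*(-3 + E)
m(h) = -1/237 (m(h) = 1/(19 + 16*(-3 - 13)) = 1/(19 + 16*(-16)) = 1/(19 - 256) = 1/(-237) = -1/237)
-69508/m((140 - 70)*(O - 54)) = -69508/(-1/237) = -69508*(-237) = 16473396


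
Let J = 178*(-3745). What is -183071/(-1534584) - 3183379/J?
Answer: 2503599719323/511484520120 ≈ 4.8948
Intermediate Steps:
J = -666610
-183071/(-1534584) - 3183379/J = -183071/(-1534584) - 3183379/(-666610) = -183071*(-1/1534584) - 3183379*(-1/666610) = 183071/1534584 + 3183379/666610 = 2503599719323/511484520120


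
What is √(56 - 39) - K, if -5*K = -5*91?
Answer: -91 + √17 ≈ -86.877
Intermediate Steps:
K = 91 (K = -(-1)*91 = -⅕*(-455) = 91)
√(56 - 39) - K = √(56 - 39) - 1*91 = √17 - 91 = -91 + √17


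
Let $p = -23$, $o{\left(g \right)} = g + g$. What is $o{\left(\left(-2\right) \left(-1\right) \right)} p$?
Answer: $-92$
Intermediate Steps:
$o{\left(g \right)} = 2 g$
$o{\left(\left(-2\right) \left(-1\right) \right)} p = 2 \left(\left(-2\right) \left(-1\right)\right) \left(-23\right) = 2 \cdot 2 \left(-23\right) = 4 \left(-23\right) = -92$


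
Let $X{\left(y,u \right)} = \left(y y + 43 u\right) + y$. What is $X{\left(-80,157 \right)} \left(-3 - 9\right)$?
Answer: $-156852$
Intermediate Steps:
$X{\left(y,u \right)} = y + y^{2} + 43 u$ ($X{\left(y,u \right)} = \left(y^{2} + 43 u\right) + y = y + y^{2} + 43 u$)
$X{\left(-80,157 \right)} \left(-3 - 9\right) = \left(-80 + \left(-80\right)^{2} + 43 \cdot 157\right) \left(-3 - 9\right) = \left(-80 + 6400 + 6751\right) \left(-12\right) = 13071 \left(-12\right) = -156852$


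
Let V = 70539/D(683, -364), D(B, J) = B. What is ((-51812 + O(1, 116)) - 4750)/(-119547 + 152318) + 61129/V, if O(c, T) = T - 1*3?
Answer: 1364243671486/2311633569 ≈ 590.16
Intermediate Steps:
O(c, T) = -3 + T (O(c, T) = T - 3 = -3 + T)
V = 70539/683 ≈ 103.28
((-51812 + O(1, 116)) - 4750)/(-119547 + 152318) + 61129/V = ((-51812 + (-3 + 116)) - 4750)/(-119547 + 152318) + 61129/(70539/683) = ((-51812 + 113) - 4750)/32771 + 61129*(683/70539) = (-51699 - 4750)*(1/32771) + 41751107/70539 = -56449*1/32771 + 41751107/70539 = -56449/32771 + 41751107/70539 = 1364243671486/2311633569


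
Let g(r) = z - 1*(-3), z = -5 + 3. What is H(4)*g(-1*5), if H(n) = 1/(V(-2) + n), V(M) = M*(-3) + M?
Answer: ⅛ ≈ 0.12500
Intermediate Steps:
z = -2
V(M) = -2*M (V(M) = -3*M + M = -2*M)
H(n) = 1/(4 + n) (H(n) = 1/(-2*(-2) + n) = 1/(4 + n))
g(r) = 1 (g(r) = -2 - 1*(-3) = -2 + 3 = 1)
H(4)*g(-1*5) = 1/(4 + 4) = 1/8 = (⅛)*1 = ⅛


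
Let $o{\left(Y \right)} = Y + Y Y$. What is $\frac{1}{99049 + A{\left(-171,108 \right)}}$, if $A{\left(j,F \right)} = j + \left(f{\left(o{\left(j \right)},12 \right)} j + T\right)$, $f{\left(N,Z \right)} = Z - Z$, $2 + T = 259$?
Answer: $\frac{1}{99135} \approx 1.0087 \cdot 10^{-5}$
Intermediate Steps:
$T = 257$ ($T = -2 + 259 = 257$)
$o{\left(Y \right)} = Y + Y^{2}$
$f{\left(N,Z \right)} = 0$
$A{\left(j,F \right)} = 257 + j$ ($A{\left(j,F \right)} = j + \left(0 j + 257\right) = j + \left(0 + 257\right) = j + 257 = 257 + j$)
$\frac{1}{99049 + A{\left(-171,108 \right)}} = \frac{1}{99049 + \left(257 - 171\right)} = \frac{1}{99049 + 86} = \frac{1}{99135}$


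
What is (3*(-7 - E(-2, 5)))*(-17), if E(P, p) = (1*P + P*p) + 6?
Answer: 51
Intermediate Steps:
E(P, p) = 6 + P + P*p (E(P, p) = (P + P*p) + 6 = 6 + P + P*p)
(3*(-7 - E(-2, 5)))*(-17) = (3*(-7 - (6 - 2 - 2*5)))*(-17) = (3*(-7 - (6 - 2 - 10)))*(-17) = (3*(-7 - 1*(-6)))*(-17) = (3*(-7 + 6))*(-17) = (3*(-1))*(-17) = -3*(-17) = 51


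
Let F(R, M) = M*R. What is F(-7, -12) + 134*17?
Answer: 2362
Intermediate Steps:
F(-7, -12) + 134*17 = -12*(-7) + 134*17 = 84 + 2278 = 2362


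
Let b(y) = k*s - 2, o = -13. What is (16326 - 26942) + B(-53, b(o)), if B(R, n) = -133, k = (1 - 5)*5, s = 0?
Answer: -10749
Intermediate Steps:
k = -20 (k = -4*5 = -20)
b(y) = -2 (b(y) = -20*0 - 2 = 0 - 2 = -2)
(16326 - 26942) + B(-53, b(o)) = (16326 - 26942) - 133 = -10616 - 133 = -10749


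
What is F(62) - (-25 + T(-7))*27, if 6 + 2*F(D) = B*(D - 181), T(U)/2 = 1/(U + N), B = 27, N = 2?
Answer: -9237/10 ≈ -923.70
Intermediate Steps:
T(U) = 2/(2 + U) (T(U) = 2/(U + 2) = 2/(2 + U))
F(D) = -4893/2 + 27*D/2 (F(D) = -3 + (27*(D - 181))/2 = -3 + (27*(-181 + D))/2 = -3 + (-4887 + 27*D)/2 = -3 + (-4887/2 + 27*D/2) = -4893/2 + 27*D/2)
F(62) - (-25 + T(-7))*27 = (-4893/2 + (27/2)*62) - (-25 + 2/(2 - 7))*27 = (-4893/2 + 837) - (-25 + 2/(-5))*27 = -3219/2 - (-25 + 2*(-⅕))*27 = -3219/2 - (-25 - ⅖)*27 = -3219/2 - (-127)*27/5 = -3219/2 - 1*(-3429/5) = -3219/2 + 3429/5 = -9237/10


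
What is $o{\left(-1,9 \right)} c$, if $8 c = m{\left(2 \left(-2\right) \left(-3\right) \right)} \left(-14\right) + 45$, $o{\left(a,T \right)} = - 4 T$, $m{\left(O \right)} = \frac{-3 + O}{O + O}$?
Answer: $- \frac{1431}{8} \approx -178.88$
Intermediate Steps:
$m{\left(O \right)} = \frac{-3 + O}{2 O}$
$c = \frac{159}{32}$ ($c = \frac{\frac{-3 + 2 \left(-2\right) \left(-3\right)}{2 \cdot 2 \left(-2\right) \left(-3\right)} \left(-14\right) + 45}{8} = \frac{\frac{-3 - -12}{2 \left(\left(-4\right) \left(-3\right)\right)} \left(-14\right) + 45}{8} = \frac{\frac{-3 + 12}{2 \cdot 12} \left(-14\right) + 45}{8} = \frac{\frac{1}{2} \cdot \frac{1}{12} \cdot 9 \left(-14\right) + 45}{8} = \frac{\frac{3}{8} \left(-14\right) + 45}{8} = \frac{- \frac{21}{4} + 45}{8} = \frac{1}{8} \cdot \frac{159}{4} = \frac{159}{32} \approx 4.9688$)
$o{\left(-1,9 \right)} c = \left(-4\right) 9 \cdot \frac{159}{32} = \left(-36\right) \frac{159}{32} = - \frac{1431}{8}$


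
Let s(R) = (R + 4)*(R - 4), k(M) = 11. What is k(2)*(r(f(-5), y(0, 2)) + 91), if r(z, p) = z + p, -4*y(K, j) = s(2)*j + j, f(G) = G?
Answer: 2013/2 ≈ 1006.5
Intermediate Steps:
s(R) = (-4 + R)*(4 + R) (s(R) = (4 + R)*(-4 + R) = (-4 + R)*(4 + R))
y(K, j) = 11*j/4 (y(K, j) = -((-16 + 2²)*j + j)/4 = -((-16 + 4)*j + j)/4 = -(-12*j + j)/4 = -(-11)*j/4 = 11*j/4)
r(z, p) = p + z
k(2)*(r(f(-5), y(0, 2)) + 91) = 11*(((11/4)*2 - 5) + 91) = 11*((11/2 - 5) + 91) = 11*(½ + 91) = 11*(183/2) = 2013/2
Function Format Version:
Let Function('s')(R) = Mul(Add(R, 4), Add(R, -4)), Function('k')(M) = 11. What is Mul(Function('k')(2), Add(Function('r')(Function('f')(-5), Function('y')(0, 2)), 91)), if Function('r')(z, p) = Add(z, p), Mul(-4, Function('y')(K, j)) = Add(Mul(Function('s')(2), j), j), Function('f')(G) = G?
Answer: Rational(2013, 2) ≈ 1006.5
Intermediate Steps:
Function('s')(R) = Mul(Add(-4, R), Add(4, R)) (Function('s')(R) = Mul(Add(4, R), Add(-4, R)) = Mul(Add(-4, R), Add(4, R)))
Function('y')(K, j) = Mul(Rational(11, 4), j) (Function('y')(K, j) = Mul(Rational(-1, 4), Add(Mul(Add(-16, Pow(2, 2)), j), j)) = Mul(Rational(-1, 4), Add(Mul(Add(-16, 4), j), j)) = Mul(Rational(-1, 4), Add(Mul(-12, j), j)) = Mul(Rational(-1, 4), Mul(-11, j)) = Mul(Rational(11, 4), j))
Function('r')(z, p) = Add(p, z)
Mul(Function('k')(2), Add(Function('r')(Function('f')(-5), Function('y')(0, 2)), 91)) = Mul(11, Add(Add(Mul(Rational(11, 4), 2), -5), 91)) = Mul(11, Add(Add(Rational(11, 2), -5), 91)) = Mul(11, Add(Rational(1, 2), 91)) = Mul(11, Rational(183, 2)) = Rational(2013, 2)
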